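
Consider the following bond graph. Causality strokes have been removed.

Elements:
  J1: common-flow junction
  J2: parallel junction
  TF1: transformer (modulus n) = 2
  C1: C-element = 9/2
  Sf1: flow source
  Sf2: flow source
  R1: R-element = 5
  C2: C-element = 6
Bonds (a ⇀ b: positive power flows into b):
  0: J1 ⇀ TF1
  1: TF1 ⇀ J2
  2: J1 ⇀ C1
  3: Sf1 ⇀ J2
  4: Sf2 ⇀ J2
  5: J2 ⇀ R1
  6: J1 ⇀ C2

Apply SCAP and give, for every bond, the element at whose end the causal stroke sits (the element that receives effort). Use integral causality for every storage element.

#0 stroke at TF1
#1 stroke at J2
#2 stroke at J1
#3 stroke at Sf1
#4 stroke at Sf2
#5 stroke at R1
#6 stroke at J1

b3 →Sf1  (Sf1 (Sf) sets flow on bond)
b4 →Sf2  (Sf2: flow source, stroke at near end)
b2 →J1  (C1: C, integral causality)
b6 →J1  (C2 outputs effort q/C2)
b0 →TF1  (only one flow-in slot at J1)
b1 →J2  (TF1 one-in-one-out from 0)
b5 →R1  (common-e at J2 fixed by 1)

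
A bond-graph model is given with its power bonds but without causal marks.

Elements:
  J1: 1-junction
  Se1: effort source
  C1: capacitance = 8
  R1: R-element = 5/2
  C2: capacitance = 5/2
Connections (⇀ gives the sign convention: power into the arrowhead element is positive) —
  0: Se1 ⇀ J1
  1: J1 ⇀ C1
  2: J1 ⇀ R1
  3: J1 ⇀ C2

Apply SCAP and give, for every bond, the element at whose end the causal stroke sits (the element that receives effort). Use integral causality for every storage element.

#0 stroke at J1
#1 stroke at J1
#2 stroke at R1
#3 stroke at J1

bond 0 |J1  (source Se1 imposes e)
bond 1 |J1  (C1 integral (e out))
bond 3 |J1  (C2 integral (e out))
bond 2 |R1  (J1: last free bond brings flow in)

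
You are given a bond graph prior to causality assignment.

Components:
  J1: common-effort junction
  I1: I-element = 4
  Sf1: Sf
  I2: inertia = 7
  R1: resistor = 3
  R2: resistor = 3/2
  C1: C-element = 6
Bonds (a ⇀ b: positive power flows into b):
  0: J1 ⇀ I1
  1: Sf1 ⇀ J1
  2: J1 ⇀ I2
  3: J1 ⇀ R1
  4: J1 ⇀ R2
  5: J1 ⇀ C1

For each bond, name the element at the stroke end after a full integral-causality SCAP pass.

β1 stroke at Sf1  (Sf1 fixes flow; stroke at Sf1)
β0 stroke at I1  (I1: I, integral causality)
β2 stroke at I2  (I2 outputs flow p/I2)
β5 stroke at J1  (C1: C, integral causality)
β3 stroke at R1  (0-jn J1 has e-setter on 5)
β4 stroke at R2  (0-jn J1 has e-setter on 5)

β0 stroke→I1
β1 stroke→Sf1
β2 stroke→I2
β3 stroke→R1
β4 stroke→R2
β5 stroke→J1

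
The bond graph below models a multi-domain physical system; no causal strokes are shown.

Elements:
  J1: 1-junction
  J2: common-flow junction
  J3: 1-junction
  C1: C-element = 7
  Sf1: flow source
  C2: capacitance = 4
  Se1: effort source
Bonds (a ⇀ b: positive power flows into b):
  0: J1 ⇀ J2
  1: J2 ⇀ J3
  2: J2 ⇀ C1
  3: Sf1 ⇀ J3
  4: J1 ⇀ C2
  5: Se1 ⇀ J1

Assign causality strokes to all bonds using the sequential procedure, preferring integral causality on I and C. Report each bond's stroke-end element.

bond 0 stroke→J2
bond 1 stroke→J3
bond 2 stroke→J2
bond 3 stroke→Sf1
bond 4 stroke→J1
bond 5 stroke→J1

b3 →Sf1  (Sf1: flow source, stroke at near end)
b5 →J1  (Se1 fixes effort; stroke away)
b1 →J3  (1-jn J3 has f-setter on 3)
b0 →J2  (J2: bond 1 brought flow, rest push out)
b2 →J2  (common-f at J2 fixed by 1)
b4 →J1  (1-jn J1 has f-setter on 0)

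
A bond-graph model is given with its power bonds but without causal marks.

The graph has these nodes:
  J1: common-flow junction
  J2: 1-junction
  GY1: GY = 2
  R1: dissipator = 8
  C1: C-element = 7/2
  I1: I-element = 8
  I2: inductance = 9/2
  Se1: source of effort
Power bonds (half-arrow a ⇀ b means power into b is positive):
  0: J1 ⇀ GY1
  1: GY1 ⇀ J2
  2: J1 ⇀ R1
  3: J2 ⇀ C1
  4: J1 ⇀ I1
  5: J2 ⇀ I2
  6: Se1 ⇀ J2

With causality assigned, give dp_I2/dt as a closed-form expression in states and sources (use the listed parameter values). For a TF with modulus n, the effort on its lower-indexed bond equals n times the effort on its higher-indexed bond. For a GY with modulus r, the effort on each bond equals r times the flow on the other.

β6 stroke→J2  (source Se1 imposes e)
β3 stroke→J2  (C1 outputs effort q/C1)
β4 stroke→I1  (I1 integral (f out))
β0 stroke→J1  (J1: bond 4 brought flow, rest push out)
β2 stroke→J1  (1-jn J1 has f-setter on 4)
β1 stroke→J2  (through GY1, causality inverts; strokes same side of GY1)
β5 stroke→I2  (only one flow-in slot at J2)

dp_I2/dt = E_Se1 + p_I1/4 - 2*q_C1/7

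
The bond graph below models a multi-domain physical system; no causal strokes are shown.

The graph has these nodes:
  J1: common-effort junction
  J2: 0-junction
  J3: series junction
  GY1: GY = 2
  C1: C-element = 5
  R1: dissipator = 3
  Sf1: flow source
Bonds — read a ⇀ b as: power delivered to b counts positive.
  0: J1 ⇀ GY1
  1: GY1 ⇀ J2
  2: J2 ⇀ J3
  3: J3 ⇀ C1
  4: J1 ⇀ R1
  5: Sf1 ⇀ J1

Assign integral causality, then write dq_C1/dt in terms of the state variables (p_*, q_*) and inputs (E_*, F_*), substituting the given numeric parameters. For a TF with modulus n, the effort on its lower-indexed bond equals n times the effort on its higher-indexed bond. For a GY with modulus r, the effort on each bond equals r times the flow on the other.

dq_C1/dt = 3*F_Sf1/2 - 3*q_C1/20

#5 stroke→Sf1  (source Sf1 imposes f)
#3 stroke→J3  (C1 integral (e out))
#2 stroke→J2  (closing 1-jn rule on J3)
#1 stroke→GY1  (0-jn J2 has e-setter on 2)
#0 stroke→GY1  (GY GY1: same side as bond 1)
#4 stroke→J1  (J1: last free bond brings effort in)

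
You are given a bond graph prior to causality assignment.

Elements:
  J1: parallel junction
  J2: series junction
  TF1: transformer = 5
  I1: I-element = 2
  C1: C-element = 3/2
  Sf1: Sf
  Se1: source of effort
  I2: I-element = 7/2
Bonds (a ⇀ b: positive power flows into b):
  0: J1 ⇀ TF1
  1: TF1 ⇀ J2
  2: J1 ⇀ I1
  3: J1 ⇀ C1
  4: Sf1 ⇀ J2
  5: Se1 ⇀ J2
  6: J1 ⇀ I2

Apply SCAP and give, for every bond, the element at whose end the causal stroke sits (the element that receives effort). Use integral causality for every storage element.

bond 0 →TF1
bond 1 →J2
bond 2 →I1
bond 3 →J1
bond 4 →Sf1
bond 5 →J2
bond 6 →I2

b4 stroke at Sf1  (source Sf1 imposes f)
b5 stroke at J2  (Se1 (Se) sets effort on bond)
b1 stroke at J2  (J2: bond 4 brought flow, rest push out)
b0 stroke at TF1  (through TF1, causality passes straight; one stroke at TF1)
b2 stroke at I1  (I1: I, integral causality)
b3 stroke at J1  (C1 outputs effort q/C1)
b6 stroke at I2  (common-e at J1 fixed by 3)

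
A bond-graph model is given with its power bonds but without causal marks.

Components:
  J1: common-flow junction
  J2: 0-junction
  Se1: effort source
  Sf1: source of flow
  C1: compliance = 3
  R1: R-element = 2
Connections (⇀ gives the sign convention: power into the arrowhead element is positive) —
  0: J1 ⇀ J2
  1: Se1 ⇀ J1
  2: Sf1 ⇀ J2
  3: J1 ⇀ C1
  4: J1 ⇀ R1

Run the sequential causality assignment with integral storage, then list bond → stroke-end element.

β0 stroke at J2
β1 stroke at J1
β2 stroke at Sf1
β3 stroke at J1
β4 stroke at J1

bond 1 stroke→J1  (Se1 (Se) sets effort on bond)
bond 2 stroke→Sf1  (source Sf1 imposes f)
bond 0 stroke→J2  (only one effort-in slot at J2)
bond 3 stroke→J1  (J1: bond 0 brought flow, rest push out)
bond 4 stroke→J1  (1-jn J1 has f-setter on 0)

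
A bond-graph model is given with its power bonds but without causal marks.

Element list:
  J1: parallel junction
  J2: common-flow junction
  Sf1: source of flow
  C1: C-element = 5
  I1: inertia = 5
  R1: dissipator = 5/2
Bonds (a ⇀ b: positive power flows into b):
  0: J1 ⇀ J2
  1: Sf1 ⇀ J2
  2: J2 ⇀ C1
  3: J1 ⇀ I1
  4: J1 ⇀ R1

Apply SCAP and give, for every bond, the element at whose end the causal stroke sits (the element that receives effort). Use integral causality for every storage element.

β0 |J2
β1 |Sf1
β2 |J2
β3 |I1
β4 |J1

bond 1 stroke at Sf1  (Sf1 (Sf) sets flow on bond)
bond 0 stroke at J2  (common-f at J2 fixed by 1)
bond 2 stroke at J2  (J2 flow already set via bond 1)
bond 3 stroke at I1  (prefer integral on I1)
bond 4 stroke at J1  (J1: last free bond brings effort in)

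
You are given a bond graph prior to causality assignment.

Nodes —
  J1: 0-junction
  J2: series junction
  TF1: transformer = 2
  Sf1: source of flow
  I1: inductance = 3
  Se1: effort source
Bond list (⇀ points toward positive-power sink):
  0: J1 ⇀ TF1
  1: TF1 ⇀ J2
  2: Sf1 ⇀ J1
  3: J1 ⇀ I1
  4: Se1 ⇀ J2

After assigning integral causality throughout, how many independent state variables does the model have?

bond 2 stroke→Sf1  (Sf1 fixes flow; stroke at Sf1)
bond 4 stroke→J2  (Se1: effort source, stroke at far end)
bond 1 stroke→TF1  (closing 1-jn rule on J2)
bond 0 stroke→J1  (TF1: transformer flips bond 1)
bond 3 stroke→I1  (common-e at J1 fixed by 0)

1  (I1 all integral)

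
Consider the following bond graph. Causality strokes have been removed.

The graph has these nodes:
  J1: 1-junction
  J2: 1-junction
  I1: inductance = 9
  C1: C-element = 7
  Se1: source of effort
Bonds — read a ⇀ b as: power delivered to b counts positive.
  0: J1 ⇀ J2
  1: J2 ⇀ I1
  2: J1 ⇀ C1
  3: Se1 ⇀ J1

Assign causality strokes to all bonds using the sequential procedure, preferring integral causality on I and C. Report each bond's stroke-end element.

b0 →J2
b1 →I1
b2 →J1
b3 →J1

β3 →J1  (source Se1 imposes e)
β1 →I1  (I1 integral (f out))
β0 →J2  (J2 flow already set via bond 1)
β2 →J1  (J1: bond 0 brought flow, rest push out)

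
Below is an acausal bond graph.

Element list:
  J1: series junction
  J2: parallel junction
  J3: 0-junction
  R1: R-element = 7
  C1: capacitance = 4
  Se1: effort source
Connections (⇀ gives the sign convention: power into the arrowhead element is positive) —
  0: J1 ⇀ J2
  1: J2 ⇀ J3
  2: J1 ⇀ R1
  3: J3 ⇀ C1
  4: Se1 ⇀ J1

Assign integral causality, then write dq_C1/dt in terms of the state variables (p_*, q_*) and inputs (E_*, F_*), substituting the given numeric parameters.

#4 →J1  (source Se1 imposes e)
#3 →J3  (C1 outputs effort q/C1)
#1 →J2  (common-e at J3 fixed by 3)
#0 →J1  (0-jn J2 has e-setter on 1)
#2 →R1  (only one flow-in slot at J1)

dq_C1/dt = E_Se1/7 - q_C1/28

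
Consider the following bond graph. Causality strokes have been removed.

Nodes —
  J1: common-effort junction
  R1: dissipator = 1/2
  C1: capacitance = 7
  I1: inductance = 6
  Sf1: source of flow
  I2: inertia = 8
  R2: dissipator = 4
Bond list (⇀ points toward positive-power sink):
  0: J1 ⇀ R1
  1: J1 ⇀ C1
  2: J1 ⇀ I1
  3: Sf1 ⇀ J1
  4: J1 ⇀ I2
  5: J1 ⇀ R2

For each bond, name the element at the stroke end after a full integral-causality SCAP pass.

β0 →R1
β1 →J1
β2 →I1
β3 →Sf1
β4 →I2
β5 →R2

#3 |Sf1  (Sf1: flow source, stroke at near end)
#1 |J1  (C1: C, integral causality)
#0 |R1  (J1: bond 1 brought effort, rest push out)
#2 |I1  (0-jn J1 has e-setter on 1)
#4 |I2  (J1 effort already set via bond 1)
#5 |R2  (common-e at J1 fixed by 1)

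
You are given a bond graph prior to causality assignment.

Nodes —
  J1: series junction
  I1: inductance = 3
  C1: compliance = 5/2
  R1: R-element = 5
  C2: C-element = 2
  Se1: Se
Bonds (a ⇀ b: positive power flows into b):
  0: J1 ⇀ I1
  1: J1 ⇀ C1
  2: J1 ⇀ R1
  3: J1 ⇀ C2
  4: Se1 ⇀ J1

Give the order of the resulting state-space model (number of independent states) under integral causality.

#4 stroke→J1  (Se1: effort source, stroke at far end)
#0 stroke→I1  (I1: I, integral causality)
#1 stroke→J1  (J1 flow already set via bond 0)
#2 stroke→J1  (J1 flow already set via bond 0)
#3 stroke→J1  (common-f at J1 fixed by 0)

3  (C1, C2, I1 all integral)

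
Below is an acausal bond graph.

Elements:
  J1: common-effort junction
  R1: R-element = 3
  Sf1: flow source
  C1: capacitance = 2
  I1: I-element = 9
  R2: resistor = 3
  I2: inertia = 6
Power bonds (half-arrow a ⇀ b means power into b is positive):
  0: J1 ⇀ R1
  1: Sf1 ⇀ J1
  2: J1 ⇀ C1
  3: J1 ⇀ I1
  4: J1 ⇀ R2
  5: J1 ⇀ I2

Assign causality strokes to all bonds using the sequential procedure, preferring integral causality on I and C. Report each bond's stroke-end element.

b0 stroke at R1
b1 stroke at Sf1
b2 stroke at J1
b3 stroke at I1
b4 stroke at R2
b5 stroke at I2

β1 stroke at Sf1  (Sf1: flow source, stroke at near end)
β2 stroke at J1  (C1: C, integral causality)
β0 stroke at R1  (common-e at J1 fixed by 2)
β3 stroke at I1  (common-e at J1 fixed by 2)
β4 stroke at R2  (common-e at J1 fixed by 2)
β5 stroke at I2  (common-e at J1 fixed by 2)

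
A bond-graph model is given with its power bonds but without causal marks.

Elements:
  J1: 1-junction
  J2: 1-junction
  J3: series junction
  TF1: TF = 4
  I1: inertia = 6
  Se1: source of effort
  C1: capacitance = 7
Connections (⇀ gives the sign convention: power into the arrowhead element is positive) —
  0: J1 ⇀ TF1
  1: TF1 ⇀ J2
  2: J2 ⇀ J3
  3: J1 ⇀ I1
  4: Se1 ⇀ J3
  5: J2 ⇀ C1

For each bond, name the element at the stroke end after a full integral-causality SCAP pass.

β4 |J3  (Se1 (Se) sets effort on bond)
β2 |J2  (J3: last free bond brings flow in)
β3 |I1  (prefer integral on I1)
β0 |J1  (J1: bond 3 brought flow, rest push out)
β1 |TF1  (TF1: transformer flips bond 0)
β5 |J2  (J2: bond 1 brought flow, rest push out)

b0 |J1
b1 |TF1
b2 |J2
b3 |I1
b4 |J3
b5 |J2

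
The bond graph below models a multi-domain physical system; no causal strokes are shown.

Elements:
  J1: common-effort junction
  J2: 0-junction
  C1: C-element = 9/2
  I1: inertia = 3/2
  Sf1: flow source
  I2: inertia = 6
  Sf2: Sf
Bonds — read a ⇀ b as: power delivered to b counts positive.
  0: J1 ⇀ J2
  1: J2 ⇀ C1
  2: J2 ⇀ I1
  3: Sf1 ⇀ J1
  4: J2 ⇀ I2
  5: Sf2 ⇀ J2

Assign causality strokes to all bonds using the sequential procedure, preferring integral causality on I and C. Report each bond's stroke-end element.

#3 →Sf1  (source Sf1 imposes f)
#5 →Sf2  (Sf2 fixes flow; stroke at Sf2)
#0 →J1  (closing 0-jn rule on J1)
#1 →J2  (C1: C, integral causality)
#2 →I1  (J2: bond 1 brought effort, rest push out)
#4 →I2  (J2: bond 1 brought effort, rest push out)

b0 stroke at J1
b1 stroke at J2
b2 stroke at I1
b3 stroke at Sf1
b4 stroke at I2
b5 stroke at Sf2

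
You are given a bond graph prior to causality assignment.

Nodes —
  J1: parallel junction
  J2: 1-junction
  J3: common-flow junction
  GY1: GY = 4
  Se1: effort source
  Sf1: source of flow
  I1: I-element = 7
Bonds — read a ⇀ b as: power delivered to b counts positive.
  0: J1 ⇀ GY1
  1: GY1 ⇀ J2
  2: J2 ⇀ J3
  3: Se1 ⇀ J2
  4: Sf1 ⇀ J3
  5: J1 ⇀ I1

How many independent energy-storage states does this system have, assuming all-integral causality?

#3 |J2  (source Se1 imposes e)
#4 |Sf1  (Sf1: flow source, stroke at near end)
#2 |J3  (J3: bond 4 brought flow, rest push out)
#1 |J2  (common-f at J2 fixed by 2)
#0 |J1  (GY GY1: same side as bond 1)
#5 |I1  (0-jn J1 has e-setter on 0)

1  (I1 all integral)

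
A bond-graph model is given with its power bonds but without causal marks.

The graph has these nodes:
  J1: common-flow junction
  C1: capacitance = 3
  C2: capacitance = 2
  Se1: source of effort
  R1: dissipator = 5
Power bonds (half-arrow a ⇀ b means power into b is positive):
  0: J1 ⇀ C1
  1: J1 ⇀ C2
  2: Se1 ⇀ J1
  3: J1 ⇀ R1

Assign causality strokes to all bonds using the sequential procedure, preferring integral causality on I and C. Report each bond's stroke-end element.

b2 →J1  (Se1: effort source, stroke at far end)
b0 →J1  (C1 outputs effort q/C1)
b1 →J1  (C2: C, integral causality)
b3 →R1  (J1 needs exactly one f-in)

b0 |J1
b1 |J1
b2 |J1
b3 |R1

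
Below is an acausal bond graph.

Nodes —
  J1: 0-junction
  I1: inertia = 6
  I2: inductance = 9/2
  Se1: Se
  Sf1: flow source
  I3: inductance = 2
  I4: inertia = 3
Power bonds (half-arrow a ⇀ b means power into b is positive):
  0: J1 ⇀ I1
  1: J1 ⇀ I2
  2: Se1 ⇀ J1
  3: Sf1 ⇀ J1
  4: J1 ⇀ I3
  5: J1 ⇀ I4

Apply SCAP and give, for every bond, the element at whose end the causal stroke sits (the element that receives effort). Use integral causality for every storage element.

#2 stroke→J1  (Se1: effort source, stroke at far end)
#3 stroke→Sf1  (Sf1 fixes flow; stroke at Sf1)
#0 stroke→I1  (common-e at J1 fixed by 2)
#1 stroke→I2  (J1 effort already set via bond 2)
#4 stroke→I3  (0-jn J1 has e-setter on 2)
#5 stroke→I4  (0-jn J1 has e-setter on 2)

b0 |I1
b1 |I2
b2 |J1
b3 |Sf1
b4 |I3
b5 |I4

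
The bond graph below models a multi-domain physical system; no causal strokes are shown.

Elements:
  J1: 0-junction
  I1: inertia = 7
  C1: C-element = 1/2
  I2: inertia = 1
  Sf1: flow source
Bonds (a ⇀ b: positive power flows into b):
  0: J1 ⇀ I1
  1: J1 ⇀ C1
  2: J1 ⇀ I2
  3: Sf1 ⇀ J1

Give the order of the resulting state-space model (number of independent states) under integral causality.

3  (C1, I1, I2 all integral)

b3 →Sf1  (Sf1: flow source, stroke at near end)
b0 →I1  (I1 outputs flow p/I1)
b1 →J1  (C1 integral (e out))
b2 →I2  (J1: bond 1 brought effort, rest push out)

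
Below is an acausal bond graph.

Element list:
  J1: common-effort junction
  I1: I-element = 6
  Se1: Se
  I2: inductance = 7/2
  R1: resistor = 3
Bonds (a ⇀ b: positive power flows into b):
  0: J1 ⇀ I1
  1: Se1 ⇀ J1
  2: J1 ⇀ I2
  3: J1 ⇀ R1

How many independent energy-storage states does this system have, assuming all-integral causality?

b1 →J1  (Se1: effort source, stroke at far end)
b0 →I1  (J1: bond 1 brought effort, rest push out)
b2 →I2  (J1: bond 1 brought effort, rest push out)
b3 →R1  (J1: bond 1 brought effort, rest push out)

2  (I1, I2 all integral)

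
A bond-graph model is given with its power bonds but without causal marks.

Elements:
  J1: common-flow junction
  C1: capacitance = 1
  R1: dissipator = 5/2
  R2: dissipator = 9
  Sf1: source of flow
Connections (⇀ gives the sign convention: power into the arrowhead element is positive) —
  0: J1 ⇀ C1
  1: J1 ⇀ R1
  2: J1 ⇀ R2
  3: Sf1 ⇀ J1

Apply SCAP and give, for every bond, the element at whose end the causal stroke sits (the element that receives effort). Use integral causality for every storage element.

#3 |Sf1  (Sf1 (Sf) sets flow on bond)
#0 |J1  (J1: bond 3 brought flow, rest push out)
#1 |J1  (1-jn J1 has f-setter on 3)
#2 |J1  (common-f at J1 fixed by 3)

bond 0 →J1
bond 1 →J1
bond 2 →J1
bond 3 →Sf1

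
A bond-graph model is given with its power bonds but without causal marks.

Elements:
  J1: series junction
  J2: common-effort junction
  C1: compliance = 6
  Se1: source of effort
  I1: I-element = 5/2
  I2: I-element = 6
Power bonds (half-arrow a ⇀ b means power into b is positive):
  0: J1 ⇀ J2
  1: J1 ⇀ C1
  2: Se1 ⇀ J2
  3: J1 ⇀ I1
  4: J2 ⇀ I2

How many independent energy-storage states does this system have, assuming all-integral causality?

b2 →J2  (Se1 fixes effort; stroke away)
b0 →J1  (J2 effort already set via bond 2)
b4 →I2  (0-jn J2 has e-setter on 2)
b1 →J1  (C1 outputs effort q/C1)
b3 →I1  (J1: last free bond brings flow in)

3  (C1, I1, I2 all integral)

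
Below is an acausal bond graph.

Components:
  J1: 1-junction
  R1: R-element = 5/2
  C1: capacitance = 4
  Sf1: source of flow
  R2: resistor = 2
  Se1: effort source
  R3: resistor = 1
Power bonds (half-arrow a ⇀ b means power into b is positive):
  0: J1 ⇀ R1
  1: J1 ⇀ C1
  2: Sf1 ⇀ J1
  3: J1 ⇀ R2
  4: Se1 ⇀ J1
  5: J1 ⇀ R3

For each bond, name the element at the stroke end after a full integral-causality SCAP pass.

b0 stroke at J1
b1 stroke at J1
b2 stroke at Sf1
b3 stroke at J1
b4 stroke at J1
b5 stroke at J1

#2 →Sf1  (Sf1: flow source, stroke at near end)
#4 →J1  (Se1 fixes effort; stroke away)
#0 →J1  (1-jn J1 has f-setter on 2)
#1 →J1  (1-jn J1 has f-setter on 2)
#3 →J1  (J1 flow already set via bond 2)
#5 →J1  (1-jn J1 has f-setter on 2)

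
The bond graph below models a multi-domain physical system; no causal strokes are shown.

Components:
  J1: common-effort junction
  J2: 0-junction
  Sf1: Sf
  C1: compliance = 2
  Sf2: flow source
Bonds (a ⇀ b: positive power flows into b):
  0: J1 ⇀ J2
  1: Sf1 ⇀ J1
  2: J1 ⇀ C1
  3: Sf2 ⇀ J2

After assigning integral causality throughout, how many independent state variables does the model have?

b1 stroke at Sf1  (Sf1: flow source, stroke at near end)
b3 stroke at Sf2  (source Sf2 imposes f)
b0 stroke at J2  (closing 0-jn rule on J2)
b2 stroke at J1  (J1: last free bond brings effort in)

1  (C1 all integral)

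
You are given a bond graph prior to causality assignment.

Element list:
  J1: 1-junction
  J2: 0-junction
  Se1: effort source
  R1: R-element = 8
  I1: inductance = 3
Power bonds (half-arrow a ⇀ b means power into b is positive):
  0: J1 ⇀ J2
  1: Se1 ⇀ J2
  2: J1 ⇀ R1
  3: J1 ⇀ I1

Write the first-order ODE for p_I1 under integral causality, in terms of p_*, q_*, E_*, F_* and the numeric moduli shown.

b1 stroke at J2  (source Se1 imposes e)
b0 stroke at J1  (0-jn J2 has e-setter on 1)
b3 stroke at I1  (I1 integral (f out))
b2 stroke at J1  (J1 flow already set via bond 3)

dp_I1/dt = -E_Se1 - 8*p_I1/3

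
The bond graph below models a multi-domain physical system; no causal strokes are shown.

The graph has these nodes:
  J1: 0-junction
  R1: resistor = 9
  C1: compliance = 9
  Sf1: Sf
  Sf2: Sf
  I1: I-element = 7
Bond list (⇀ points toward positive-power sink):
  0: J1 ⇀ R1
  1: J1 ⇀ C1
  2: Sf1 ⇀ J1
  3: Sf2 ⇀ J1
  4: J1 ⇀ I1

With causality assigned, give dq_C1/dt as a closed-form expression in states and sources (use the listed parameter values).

dq_C1/dt = F_Sf1 + F_Sf2 - p_I1/7 - q_C1/81

β2 stroke→Sf1  (Sf1: flow source, stroke at near end)
β3 stroke→Sf2  (Sf2: flow source, stroke at near end)
β1 stroke→J1  (prefer integral on C1)
β0 stroke→R1  (J1: bond 1 brought effort, rest push out)
β4 stroke→I1  (common-e at J1 fixed by 1)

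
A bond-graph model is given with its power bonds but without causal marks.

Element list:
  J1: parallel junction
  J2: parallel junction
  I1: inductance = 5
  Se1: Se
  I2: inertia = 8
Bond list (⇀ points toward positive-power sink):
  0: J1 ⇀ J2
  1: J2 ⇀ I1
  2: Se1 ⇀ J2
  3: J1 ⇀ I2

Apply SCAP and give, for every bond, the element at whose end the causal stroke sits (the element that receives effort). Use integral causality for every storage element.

bond 2 stroke→J2  (Se1 (Se) sets effort on bond)
bond 0 stroke→J1  (0-jn J2 has e-setter on 2)
bond 1 stroke→I1  (0-jn J2 has e-setter on 2)
bond 3 stroke→I2  (0-jn J1 has e-setter on 0)

bond 0 →J1
bond 1 →I1
bond 2 →J2
bond 3 →I2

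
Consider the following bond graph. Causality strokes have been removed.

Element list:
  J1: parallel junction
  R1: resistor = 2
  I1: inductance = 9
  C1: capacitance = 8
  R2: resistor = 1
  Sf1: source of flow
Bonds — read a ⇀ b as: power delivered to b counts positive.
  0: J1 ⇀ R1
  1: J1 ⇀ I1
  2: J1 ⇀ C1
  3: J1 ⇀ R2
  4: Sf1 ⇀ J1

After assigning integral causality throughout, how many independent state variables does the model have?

2  (C1, I1 all integral)

#4 stroke→Sf1  (Sf1: flow source, stroke at near end)
#1 stroke→I1  (I1 integral (f out))
#2 stroke→J1  (prefer integral on C1)
#0 stroke→R1  (0-jn J1 has e-setter on 2)
#3 stroke→R2  (0-jn J1 has e-setter on 2)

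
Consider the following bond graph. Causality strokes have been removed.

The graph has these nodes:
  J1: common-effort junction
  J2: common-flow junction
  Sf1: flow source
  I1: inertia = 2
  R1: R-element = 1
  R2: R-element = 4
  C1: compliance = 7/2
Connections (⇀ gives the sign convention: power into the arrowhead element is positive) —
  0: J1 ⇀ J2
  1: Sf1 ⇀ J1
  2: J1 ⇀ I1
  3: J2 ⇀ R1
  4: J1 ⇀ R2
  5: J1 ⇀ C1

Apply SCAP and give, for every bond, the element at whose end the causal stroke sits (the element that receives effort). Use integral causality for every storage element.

bond 1 |Sf1  (Sf1 fixes flow; stroke at Sf1)
bond 2 |I1  (prefer integral on I1)
bond 5 |J1  (C1 outputs effort q/C1)
bond 0 |J2  (J1 effort already set via bond 5)
bond 4 |R2  (common-e at J1 fixed by 5)
bond 3 |R1  (closing 1-jn rule on J2)

#0 |J2
#1 |Sf1
#2 |I1
#3 |R1
#4 |R2
#5 |J1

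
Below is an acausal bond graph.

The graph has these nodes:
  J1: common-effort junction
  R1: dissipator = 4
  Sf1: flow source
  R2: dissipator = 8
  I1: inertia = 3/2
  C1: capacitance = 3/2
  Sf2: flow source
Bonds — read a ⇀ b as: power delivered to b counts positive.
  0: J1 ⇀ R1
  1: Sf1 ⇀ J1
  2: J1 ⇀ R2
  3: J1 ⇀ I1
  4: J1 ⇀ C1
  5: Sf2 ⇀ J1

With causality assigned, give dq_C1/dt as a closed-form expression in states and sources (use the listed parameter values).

dq_C1/dt = F_Sf1 + F_Sf2 - 2*p_I1/3 - q_C1/4

bond 1 →Sf1  (Sf1 (Sf) sets flow on bond)
bond 5 →Sf2  (source Sf2 imposes f)
bond 3 →I1  (I1 outputs flow p/I1)
bond 4 →J1  (C1 outputs effort q/C1)
bond 0 →R1  (0-jn J1 has e-setter on 4)
bond 2 →R2  (J1 effort already set via bond 4)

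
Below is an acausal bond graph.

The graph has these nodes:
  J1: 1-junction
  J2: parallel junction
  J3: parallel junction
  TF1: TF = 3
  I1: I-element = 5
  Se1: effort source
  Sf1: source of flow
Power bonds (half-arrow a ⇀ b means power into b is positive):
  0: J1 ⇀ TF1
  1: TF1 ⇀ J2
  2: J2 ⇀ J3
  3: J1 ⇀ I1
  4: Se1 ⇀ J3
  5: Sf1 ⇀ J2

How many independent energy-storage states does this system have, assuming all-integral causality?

1  (I1 all integral)

#4 |J3  (Se1: effort source, stroke at far end)
#5 |Sf1  (Sf1 fixes flow; stroke at Sf1)
#2 |J2  (common-e at J3 fixed by 4)
#1 |TF1  (J2: bond 2 brought effort, rest push out)
#0 |J1  (TF1 one-in-one-out from 1)
#3 |I1  (J1 needs exactly one f-in)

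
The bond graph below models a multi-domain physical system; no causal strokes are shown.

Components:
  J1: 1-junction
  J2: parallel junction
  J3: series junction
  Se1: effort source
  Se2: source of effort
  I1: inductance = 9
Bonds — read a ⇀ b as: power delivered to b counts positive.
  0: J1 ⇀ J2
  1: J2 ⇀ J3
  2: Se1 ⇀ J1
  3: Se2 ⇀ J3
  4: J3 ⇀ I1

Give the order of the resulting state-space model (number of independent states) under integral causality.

1  (I1 all integral)

b2 stroke→J1  (Se1 (Se) sets effort on bond)
b3 stroke→J3  (Se2 (Se) sets effort on bond)
b0 stroke→J2  (only one flow-in slot at J1)
b1 stroke→J3  (common-e at J2 fixed by 0)
b4 stroke→I1  (closing 1-jn rule on J3)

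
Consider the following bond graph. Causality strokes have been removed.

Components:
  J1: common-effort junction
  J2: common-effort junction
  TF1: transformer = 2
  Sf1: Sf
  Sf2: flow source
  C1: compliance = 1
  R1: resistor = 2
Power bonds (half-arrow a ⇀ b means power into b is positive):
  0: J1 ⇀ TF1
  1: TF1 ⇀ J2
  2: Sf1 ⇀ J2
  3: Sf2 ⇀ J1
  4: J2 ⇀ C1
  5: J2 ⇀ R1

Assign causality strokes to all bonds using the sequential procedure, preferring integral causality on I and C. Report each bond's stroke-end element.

bond 0 stroke at J1
bond 1 stroke at TF1
bond 2 stroke at Sf1
bond 3 stroke at Sf2
bond 4 stroke at J2
bond 5 stroke at R1

#2 |Sf1  (Sf1 (Sf) sets flow on bond)
#3 |Sf2  (Sf2: flow source, stroke at near end)
#0 |J1  (closing 0-jn rule on J1)
#1 |TF1  (through TF1, causality passes straight; one stroke at TF1)
#4 |J2  (prefer integral on C1)
#5 |R1  (J2 effort already set via bond 4)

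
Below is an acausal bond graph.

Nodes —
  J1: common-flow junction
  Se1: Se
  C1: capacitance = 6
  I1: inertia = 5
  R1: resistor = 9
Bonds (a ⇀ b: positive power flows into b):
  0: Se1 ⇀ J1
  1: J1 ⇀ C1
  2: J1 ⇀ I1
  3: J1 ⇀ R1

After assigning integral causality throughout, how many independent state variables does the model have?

β0 stroke at J1  (Se1 fixes effort; stroke away)
β1 stroke at J1  (prefer integral on C1)
β2 stroke at I1  (I1 integral (f out))
β3 stroke at J1  (J1 flow already set via bond 2)

2  (C1, I1 all integral)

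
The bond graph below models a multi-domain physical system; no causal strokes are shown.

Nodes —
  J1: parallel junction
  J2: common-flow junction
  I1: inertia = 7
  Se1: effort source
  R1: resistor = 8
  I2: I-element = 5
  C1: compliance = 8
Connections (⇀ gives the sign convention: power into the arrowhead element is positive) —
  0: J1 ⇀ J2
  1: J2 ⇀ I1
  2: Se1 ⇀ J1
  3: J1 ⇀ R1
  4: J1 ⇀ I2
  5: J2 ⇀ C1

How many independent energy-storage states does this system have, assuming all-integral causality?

b2 stroke→J1  (Se1 (Se) sets effort on bond)
b0 stroke→J2  (0-jn J1 has e-setter on 2)
b3 stroke→R1  (common-e at J1 fixed by 2)
b4 stroke→I2  (J1 effort already set via bond 2)
b1 stroke→I1  (I1 integral (f out))
b5 stroke→J2  (common-f at J2 fixed by 1)

3  (C1, I1, I2 all integral)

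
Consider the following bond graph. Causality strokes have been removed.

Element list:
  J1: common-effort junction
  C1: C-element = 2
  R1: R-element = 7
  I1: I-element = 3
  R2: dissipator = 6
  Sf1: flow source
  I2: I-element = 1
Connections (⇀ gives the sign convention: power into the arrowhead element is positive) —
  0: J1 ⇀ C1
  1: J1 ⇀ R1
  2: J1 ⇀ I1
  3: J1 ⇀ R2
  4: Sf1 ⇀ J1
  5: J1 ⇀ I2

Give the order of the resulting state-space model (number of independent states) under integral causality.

3  (C1, I1, I2 all integral)

bond 4 stroke→Sf1  (Sf1 fixes flow; stroke at Sf1)
bond 0 stroke→J1  (prefer integral on C1)
bond 1 stroke→R1  (J1 effort already set via bond 0)
bond 2 stroke→I1  (J1 effort already set via bond 0)
bond 3 stroke→R2  (0-jn J1 has e-setter on 0)
bond 5 stroke→I2  (0-jn J1 has e-setter on 0)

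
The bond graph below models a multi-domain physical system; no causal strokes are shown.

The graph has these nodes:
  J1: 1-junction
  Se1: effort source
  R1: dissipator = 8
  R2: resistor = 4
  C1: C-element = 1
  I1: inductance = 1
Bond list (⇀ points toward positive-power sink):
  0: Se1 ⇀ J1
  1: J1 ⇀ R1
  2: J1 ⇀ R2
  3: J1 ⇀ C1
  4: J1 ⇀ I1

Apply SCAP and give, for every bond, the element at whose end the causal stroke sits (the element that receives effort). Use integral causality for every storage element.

β0 →J1
β1 →J1
β2 →J1
β3 →J1
β4 →I1

b0 →J1  (source Se1 imposes e)
b3 →J1  (C1 outputs effort q/C1)
b4 →I1  (I1: I, integral causality)
b1 →J1  (J1 flow already set via bond 4)
b2 →J1  (J1: bond 4 brought flow, rest push out)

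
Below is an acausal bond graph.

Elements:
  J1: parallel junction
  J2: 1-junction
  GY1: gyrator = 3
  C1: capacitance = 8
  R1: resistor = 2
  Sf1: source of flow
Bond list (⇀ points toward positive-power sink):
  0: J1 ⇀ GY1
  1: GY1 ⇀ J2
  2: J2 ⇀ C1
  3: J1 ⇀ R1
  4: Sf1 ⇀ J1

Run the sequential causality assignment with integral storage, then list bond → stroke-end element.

#0 stroke→GY1
#1 stroke→GY1
#2 stroke→J2
#3 stroke→J1
#4 stroke→Sf1

#4 |Sf1  (Sf1 (Sf) sets flow on bond)
#2 |J2  (C1: C, integral causality)
#1 |GY1  (closing 1-jn rule on J2)
#0 |GY1  (GY1 both-in/both-out from 1)
#3 |J1  (closing 0-jn rule on J1)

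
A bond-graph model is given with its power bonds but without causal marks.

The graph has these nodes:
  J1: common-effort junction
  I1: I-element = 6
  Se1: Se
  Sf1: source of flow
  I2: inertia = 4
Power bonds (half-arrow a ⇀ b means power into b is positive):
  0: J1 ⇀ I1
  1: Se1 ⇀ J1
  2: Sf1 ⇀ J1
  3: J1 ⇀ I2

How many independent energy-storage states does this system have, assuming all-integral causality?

β1 |J1  (Se1 fixes effort; stroke away)
β2 |Sf1  (Sf1 (Sf) sets flow on bond)
β0 |I1  (J1: bond 1 brought effort, rest push out)
β3 |I2  (J1: bond 1 brought effort, rest push out)

2  (I1, I2 all integral)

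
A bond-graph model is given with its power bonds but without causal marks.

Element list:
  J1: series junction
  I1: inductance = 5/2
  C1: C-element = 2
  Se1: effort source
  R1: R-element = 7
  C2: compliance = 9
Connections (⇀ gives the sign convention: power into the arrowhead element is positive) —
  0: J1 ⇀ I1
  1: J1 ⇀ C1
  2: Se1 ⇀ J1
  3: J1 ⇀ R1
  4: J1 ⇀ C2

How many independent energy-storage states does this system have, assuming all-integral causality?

3  (C1, C2, I1 all integral)

b2 stroke→J1  (source Se1 imposes e)
b0 stroke→I1  (I1 integral (f out))
b1 stroke→J1  (J1 flow already set via bond 0)
b3 stroke→J1  (J1 flow already set via bond 0)
b4 stroke→J1  (J1 flow already set via bond 0)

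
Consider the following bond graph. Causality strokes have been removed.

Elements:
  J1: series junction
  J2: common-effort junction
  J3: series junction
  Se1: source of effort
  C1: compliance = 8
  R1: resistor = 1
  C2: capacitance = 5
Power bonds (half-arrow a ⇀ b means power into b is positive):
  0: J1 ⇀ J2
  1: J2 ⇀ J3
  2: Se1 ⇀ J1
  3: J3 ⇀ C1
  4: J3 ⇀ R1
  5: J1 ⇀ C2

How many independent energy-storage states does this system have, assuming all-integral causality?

bond 2 stroke→J1  (Se1: effort source, stroke at far end)
bond 3 stroke→J3  (C1 outputs effort q/C1)
bond 5 stroke→J1  (C2 integral (e out))
bond 0 stroke→J2  (closing 1-jn rule on J1)
bond 1 stroke→J3  (J2: bond 0 brought effort, rest push out)
bond 4 stroke→R1  (J3: last free bond brings flow in)

2  (C1, C2 all integral)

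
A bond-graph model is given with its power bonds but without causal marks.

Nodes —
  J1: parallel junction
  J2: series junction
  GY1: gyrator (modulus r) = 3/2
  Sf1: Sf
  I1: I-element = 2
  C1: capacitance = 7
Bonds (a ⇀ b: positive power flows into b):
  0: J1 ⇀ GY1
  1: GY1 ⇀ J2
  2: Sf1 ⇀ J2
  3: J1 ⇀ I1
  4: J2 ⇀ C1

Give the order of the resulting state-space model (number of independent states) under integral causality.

#2 |Sf1  (Sf1 (Sf) sets flow on bond)
#1 |J2  (J2: bond 2 brought flow, rest push out)
#4 |J2  (common-f at J2 fixed by 2)
#0 |J1  (GY GY1: same side as bond 1)
#3 |I1  (0-jn J1 has e-setter on 0)

2  (C1, I1 all integral)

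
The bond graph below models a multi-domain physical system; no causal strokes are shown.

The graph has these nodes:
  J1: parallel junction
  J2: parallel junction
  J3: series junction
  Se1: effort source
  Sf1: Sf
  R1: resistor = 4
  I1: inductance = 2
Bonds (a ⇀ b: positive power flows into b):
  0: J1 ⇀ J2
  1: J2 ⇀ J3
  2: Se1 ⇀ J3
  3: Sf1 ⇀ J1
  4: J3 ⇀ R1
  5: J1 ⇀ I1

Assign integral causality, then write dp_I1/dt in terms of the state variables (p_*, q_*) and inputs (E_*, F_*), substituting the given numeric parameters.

dp_I1/dt = -E_Se1 + 4*F_Sf1 - 2*p_I1

bond 2 →J3  (Se1 (Se) sets effort on bond)
bond 3 →Sf1  (Sf1 (Sf) sets flow on bond)
bond 5 →I1  (prefer integral on I1)
bond 0 →J1  (J1: last free bond brings effort in)
bond 1 →J2  (J2 needs exactly one e-in)
bond 4 →J3  (1-jn J3 has f-setter on 1)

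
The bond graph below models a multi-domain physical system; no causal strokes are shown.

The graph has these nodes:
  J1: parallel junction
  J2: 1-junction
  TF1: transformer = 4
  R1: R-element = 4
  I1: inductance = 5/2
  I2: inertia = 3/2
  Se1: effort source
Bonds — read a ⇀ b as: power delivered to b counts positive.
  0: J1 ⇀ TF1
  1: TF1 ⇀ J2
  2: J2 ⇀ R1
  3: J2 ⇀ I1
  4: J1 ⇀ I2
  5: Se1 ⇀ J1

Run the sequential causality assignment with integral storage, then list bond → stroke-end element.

b5 |J1  (Se1: effort source, stroke at far end)
b0 |TF1  (common-e at J1 fixed by 5)
b4 |I2  (J1: bond 5 brought effort, rest push out)
b1 |J2  (through TF1, causality passes straight; one stroke at TF1)
b3 |I1  (I1 integral (f out))
b2 |J2  (1-jn J2 has f-setter on 3)

β0 stroke→TF1
β1 stroke→J2
β2 stroke→J2
β3 stroke→I1
β4 stroke→I2
β5 stroke→J1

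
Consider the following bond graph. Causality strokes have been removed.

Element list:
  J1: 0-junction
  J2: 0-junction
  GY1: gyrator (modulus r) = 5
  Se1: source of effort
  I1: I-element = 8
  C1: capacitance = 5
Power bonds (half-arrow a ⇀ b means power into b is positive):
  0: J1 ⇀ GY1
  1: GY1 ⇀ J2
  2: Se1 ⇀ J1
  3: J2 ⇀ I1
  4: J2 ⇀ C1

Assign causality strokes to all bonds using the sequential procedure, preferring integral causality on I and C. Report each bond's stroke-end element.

β0 →GY1
β1 →GY1
β2 →J1
β3 →I1
β4 →J2

bond 2 →J1  (Se1 (Se) sets effort on bond)
bond 0 →GY1  (J1: bond 2 brought effort, rest push out)
bond 1 →GY1  (GY1: gyrator matches bond 0)
bond 3 →I1  (I1: I, integral causality)
bond 4 →J2  (J2: last free bond brings effort in)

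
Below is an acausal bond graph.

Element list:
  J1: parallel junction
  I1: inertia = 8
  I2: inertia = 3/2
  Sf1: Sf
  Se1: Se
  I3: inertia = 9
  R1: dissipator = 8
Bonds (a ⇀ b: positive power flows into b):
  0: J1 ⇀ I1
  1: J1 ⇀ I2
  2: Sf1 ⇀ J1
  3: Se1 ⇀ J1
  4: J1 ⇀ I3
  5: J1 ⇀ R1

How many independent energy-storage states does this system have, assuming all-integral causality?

3  (I1, I2, I3 all integral)

β2 |Sf1  (Sf1: flow source, stroke at near end)
β3 |J1  (Se1 fixes effort; stroke away)
β0 |I1  (0-jn J1 has e-setter on 3)
β1 |I2  (0-jn J1 has e-setter on 3)
β4 |I3  (J1: bond 3 brought effort, rest push out)
β5 |R1  (0-jn J1 has e-setter on 3)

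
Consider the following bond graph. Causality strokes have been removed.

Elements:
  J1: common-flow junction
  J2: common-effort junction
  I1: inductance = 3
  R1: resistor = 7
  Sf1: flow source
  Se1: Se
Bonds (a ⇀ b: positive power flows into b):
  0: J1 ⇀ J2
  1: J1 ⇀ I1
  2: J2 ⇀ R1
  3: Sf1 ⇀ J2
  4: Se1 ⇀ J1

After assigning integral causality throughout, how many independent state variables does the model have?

#3 stroke at Sf1  (Sf1 fixes flow; stroke at Sf1)
#4 stroke at J1  (source Se1 imposes e)
#1 stroke at I1  (I1 integral (f out))
#0 stroke at J1  (common-f at J1 fixed by 1)
#2 stroke at J2  (only one effort-in slot at J2)

1  (I1 all integral)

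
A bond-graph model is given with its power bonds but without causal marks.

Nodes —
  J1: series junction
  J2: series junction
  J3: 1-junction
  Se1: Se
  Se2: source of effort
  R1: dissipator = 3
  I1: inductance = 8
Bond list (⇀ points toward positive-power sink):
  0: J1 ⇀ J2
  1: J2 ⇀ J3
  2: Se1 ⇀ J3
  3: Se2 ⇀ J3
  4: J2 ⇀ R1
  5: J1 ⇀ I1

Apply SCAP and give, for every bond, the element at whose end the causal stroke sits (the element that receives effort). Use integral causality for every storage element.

bond 2 stroke→J3  (Se1 (Se) sets effort on bond)
bond 3 stroke→J3  (source Se2 imposes e)
bond 1 stroke→J2  (J3 needs exactly one f-in)
bond 5 stroke→I1  (prefer integral on I1)
bond 0 stroke→J1  (common-f at J1 fixed by 5)
bond 4 stroke→J2  (J2: bond 0 brought flow, rest push out)

#0 →J1
#1 →J2
#2 →J3
#3 →J3
#4 →J2
#5 →I1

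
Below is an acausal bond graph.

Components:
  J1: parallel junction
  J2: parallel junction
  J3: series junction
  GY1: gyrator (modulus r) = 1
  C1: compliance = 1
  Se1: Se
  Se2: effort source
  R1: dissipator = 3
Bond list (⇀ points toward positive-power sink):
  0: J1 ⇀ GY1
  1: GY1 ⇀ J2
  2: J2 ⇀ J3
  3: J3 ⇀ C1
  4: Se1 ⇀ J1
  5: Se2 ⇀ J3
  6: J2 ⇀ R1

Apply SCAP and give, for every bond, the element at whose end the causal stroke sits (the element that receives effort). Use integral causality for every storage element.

#0 stroke at GY1
#1 stroke at GY1
#2 stroke at J2
#3 stroke at J3
#4 stroke at J1
#5 stroke at J3
#6 stroke at R1

#4 stroke at J1  (source Se1 imposes e)
#5 stroke at J3  (source Se2 imposes e)
#0 stroke at GY1  (J1 effort already set via bond 4)
#1 stroke at GY1  (GY1: gyrator matches bond 0)
#3 stroke at J3  (prefer integral on C1)
#2 stroke at J2  (J3 needs exactly one f-in)
#6 stroke at R1  (0-jn J2 has e-setter on 2)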